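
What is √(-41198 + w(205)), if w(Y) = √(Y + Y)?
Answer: √(-41198 + √410) ≈ 202.92*I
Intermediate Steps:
w(Y) = √2*√Y (w(Y) = √(2*Y) = √2*√Y)
√(-41198 + w(205)) = √(-41198 + √2*√205) = √(-41198 + √410)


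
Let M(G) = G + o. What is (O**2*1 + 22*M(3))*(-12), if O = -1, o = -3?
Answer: -12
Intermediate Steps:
M(G) = -3 + G (M(G) = G - 3 = -3 + G)
(O**2*1 + 22*M(3))*(-12) = ((-1)**2*1 + 22*(-3 + 3))*(-12) = (1*1 + 22*0)*(-12) = (1 + 0)*(-12) = 1*(-12) = -12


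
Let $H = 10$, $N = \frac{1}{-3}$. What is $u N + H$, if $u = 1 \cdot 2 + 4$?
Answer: $8$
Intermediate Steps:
$N = - \frac{1}{3} \approx -0.33333$
$u = 6$ ($u = 2 + 4 = 6$)
$u N + H = 6 \left(- \frac{1}{3}\right) + 10 = -2 + 10 = 8$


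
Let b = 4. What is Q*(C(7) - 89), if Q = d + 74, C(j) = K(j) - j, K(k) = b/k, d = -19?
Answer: -36740/7 ≈ -5248.6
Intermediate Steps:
K(k) = 4/k
C(j) = -j + 4/j (C(j) = 4/j - j = -j + 4/j)
Q = 55 (Q = -19 + 74 = 55)
Q*(C(7) - 89) = 55*((-1*7 + 4/7) - 89) = 55*((-7 + 4*(⅐)) - 89) = 55*((-7 + 4/7) - 89) = 55*(-45/7 - 89) = 55*(-668/7) = -36740/7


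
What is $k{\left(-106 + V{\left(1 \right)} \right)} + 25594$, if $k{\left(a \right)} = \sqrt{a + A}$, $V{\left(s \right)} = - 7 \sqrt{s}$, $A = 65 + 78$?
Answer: $25594 + \sqrt{30} \approx 25599.0$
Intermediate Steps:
$A = 143$
$k{\left(a \right)} = \sqrt{143 + a}$ ($k{\left(a \right)} = \sqrt{a + 143} = \sqrt{143 + a}$)
$k{\left(-106 + V{\left(1 \right)} \right)} + 25594 = \sqrt{143 - \left(106 + 7 \sqrt{1}\right)} + 25594 = \sqrt{143 - 113} + 25594 = \sqrt{30} + 25594 = 25594 + \sqrt{30}$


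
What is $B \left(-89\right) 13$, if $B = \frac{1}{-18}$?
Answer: $\frac{1157}{18} \approx 64.278$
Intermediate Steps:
$B = - \frac{1}{18} \approx -0.055556$
$B \left(-89\right) 13 = \left(- \frac{1}{18}\right) \left(-89\right) 13 = \frac{89}{18} \cdot 13 = \frac{1157}{18}$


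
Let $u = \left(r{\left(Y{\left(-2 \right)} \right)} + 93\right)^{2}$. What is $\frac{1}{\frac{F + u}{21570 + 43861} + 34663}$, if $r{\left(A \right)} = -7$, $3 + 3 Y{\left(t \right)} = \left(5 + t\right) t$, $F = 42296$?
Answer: $\frac{65431}{2268084445} \approx 2.8849 \cdot 10^{-5}$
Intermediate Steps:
$Y{\left(t \right)} = -1 + \frac{t \left(5 + t\right)}{3}$ ($Y{\left(t \right)} = -1 + \frac{\left(5 + t\right) t}{3} = -1 + \frac{t \left(5 + t\right)}{3}$)
$u = 7396$ ($u = \left(-7 + 93\right)^{2} = 86^{2} = 7396$)
$\frac{1}{\frac{F + u}{21570 + 43861} + 34663} = \frac{1}{\frac{42296 + 7396}{21570 + 43861} + 34663} = \frac{1}{\frac{49692}{65431} + 34663} = \frac{1}{\frac{2268084445}{65431}} = \frac{65431}{2268084445}$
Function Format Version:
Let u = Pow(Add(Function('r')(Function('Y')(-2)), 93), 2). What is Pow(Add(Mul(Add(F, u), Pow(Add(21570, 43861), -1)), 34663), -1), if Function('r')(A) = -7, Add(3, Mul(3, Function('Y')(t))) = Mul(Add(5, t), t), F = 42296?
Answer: Rational(65431, 2268084445) ≈ 2.8849e-5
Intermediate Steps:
Function('Y')(t) = Add(-1, Mul(Rational(1, 3), t, Add(5, t))) (Function('Y')(t) = Add(-1, Mul(Rational(1, 3), Mul(Add(5, t), t))) = Add(-1, Mul(Rational(1, 3), Mul(t, Add(5, t)))) = Add(-1, Mul(Rational(1, 3), t, Add(5, t))))
u = 7396 (u = Pow(Add(-7, 93), 2) = Pow(86, 2) = 7396)
Pow(Add(Mul(Add(F, u), Pow(Add(21570, 43861), -1)), 34663), -1) = Pow(Add(Mul(Add(42296, 7396), Pow(Add(21570, 43861), -1)), 34663), -1) = Pow(Add(Mul(49692, Pow(65431, -1)), 34663), -1) = Pow(Add(Mul(49692, Rational(1, 65431)), 34663), -1) = Pow(Add(Rational(49692, 65431), 34663), -1) = Pow(Rational(2268084445, 65431), -1) = Rational(65431, 2268084445)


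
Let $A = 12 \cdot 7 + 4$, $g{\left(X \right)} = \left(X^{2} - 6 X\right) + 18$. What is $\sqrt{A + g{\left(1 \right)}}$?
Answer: $\sqrt{101} \approx 10.05$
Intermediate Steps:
$g{\left(X \right)} = 18 + X^{2} - 6 X$
$A = 88$ ($A = 84 + 4 = 88$)
$\sqrt{A + g{\left(1 \right)}} = \sqrt{88 + \left(18 + 1^{2} - 6\right)} = \sqrt{88 + \left(18 + 1 - 6\right)} = \sqrt{88 + 13} = \sqrt{101}$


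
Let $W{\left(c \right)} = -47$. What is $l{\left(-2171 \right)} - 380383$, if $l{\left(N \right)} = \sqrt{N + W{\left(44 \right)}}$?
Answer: $-380383 + i \sqrt{2218} \approx -3.8038 \cdot 10^{5} + 47.096 i$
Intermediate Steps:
$l{\left(N \right)} = \sqrt{-47 + N}$ ($l{\left(N \right)} = \sqrt{N - 47} = \sqrt{-47 + N}$)
$l{\left(-2171 \right)} - 380383 = \sqrt{-47 - 2171} - 380383 = \sqrt{-2218} - 380383 = i \sqrt{2218} - 380383 = -380383 + i \sqrt{2218}$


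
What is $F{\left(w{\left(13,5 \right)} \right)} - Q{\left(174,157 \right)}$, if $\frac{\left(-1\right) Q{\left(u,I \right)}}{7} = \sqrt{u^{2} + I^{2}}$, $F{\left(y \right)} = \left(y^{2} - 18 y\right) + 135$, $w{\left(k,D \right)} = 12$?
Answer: $63 + 455 \sqrt{13} \approx 1703.5$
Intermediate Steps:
$F{\left(y \right)} = 135 + y^{2} - 18 y$
$Q{\left(u,I \right)} = - 7 \sqrt{I^{2} + u^{2}}$ ($Q{\left(u,I \right)} = - 7 \sqrt{u^{2} + I^{2}} = - 7 \sqrt{I^{2} + u^{2}}$)
$F{\left(w{\left(13,5 \right)} \right)} - Q{\left(174,157 \right)} = \left(135 + 12^{2} - 216\right) - - 7 \sqrt{157^{2} + 174^{2}} = \left(135 + 144 - 216\right) - - 7 \sqrt{24649 + 30276} = 63 - - 7 \sqrt{54925} = 63 - - 7 \cdot 65 \sqrt{13} = 63 - - 455 \sqrt{13} = 63 + 455 \sqrt{13}$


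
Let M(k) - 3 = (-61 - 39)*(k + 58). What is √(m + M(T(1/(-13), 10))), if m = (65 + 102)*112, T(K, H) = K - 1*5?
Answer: 7*√46267/13 ≈ 115.82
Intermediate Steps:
T(K, H) = -5 + K (T(K, H) = K - 5 = -5 + K)
M(k) = -5797 - 100*k (M(k) = 3 + (-61 - 39)*(k + 58) = 3 - 100*(58 + k) = 3 + (-5800 - 100*k) = -5797 - 100*k)
m = 18704 (m = 167*112 = 18704)
√(m + M(T(1/(-13), 10))) = √(18704 + (-5797 - 100*(-5 + 1/(-13)))) = √(18704 + (-5797 - 100*(-5 - 1/13))) = √(18704 + (-5797 - 100*(-66/13))) = √(18704 + (-5797 + 6600/13)) = √(18704 - 68761/13) = √(174391/13) = 7*√46267/13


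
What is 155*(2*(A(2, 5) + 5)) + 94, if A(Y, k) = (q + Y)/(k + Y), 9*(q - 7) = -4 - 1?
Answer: 127132/63 ≈ 2018.0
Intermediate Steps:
q = 58/9 (q = 7 + (-4 - 1)/9 = 7 + (1/9)*(-5) = 7 - 5/9 = 58/9 ≈ 6.4444)
A(Y, k) = (58/9 + Y)/(Y + k) (A(Y, k) = (58/9 + Y)/(k + Y) = (58/9 + Y)/(Y + k))
155*(2*(A(2, 5) + 5)) + 94 = 155*(2*((58/9 + 2)/(2 + 5) + 5)) + 94 = 155*(2*((76/9)/7 + 5)) + 94 = 155*(2*((1/7)*(76/9) + 5)) + 94 = 155*(2*(76/63 + 5)) + 94 = 155*(2*(391/63)) + 94 = 155*(782/63) + 94 = 121210/63 + 94 = 127132/63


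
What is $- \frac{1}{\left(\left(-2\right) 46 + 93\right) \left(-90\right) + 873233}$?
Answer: $- \frac{1}{873143} \approx -1.1453 \cdot 10^{-6}$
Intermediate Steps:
$- \frac{1}{\left(\left(-2\right) 46 + 93\right) \left(-90\right) + 873233} = - \frac{1}{\left(-92 + 93\right) \left(-90\right) + 873233} = - \frac{1}{1 \left(-90\right) + 873233} = - \frac{1}{-90 + 873233} = - \frac{1}{873143}$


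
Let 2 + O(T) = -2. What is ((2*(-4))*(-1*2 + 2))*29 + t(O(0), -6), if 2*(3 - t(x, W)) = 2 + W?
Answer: 5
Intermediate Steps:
O(T) = -4 (O(T) = -2 - 2 = -4)
t(x, W) = 2 - W/2 (t(x, W) = 3 - (2 + W)/2 = 3 + (-1 - W/2) = 2 - W/2)
((2*(-4))*(-1*2 + 2))*29 + t(O(0), -6) = ((2*(-4))*(-1*2 + 2))*29 + (2 - ½*(-6)) = -8*(-2 + 2)*29 + (2 + 3) = -8*0*29 + 5 = 0*29 + 5 = 0 + 5 = 5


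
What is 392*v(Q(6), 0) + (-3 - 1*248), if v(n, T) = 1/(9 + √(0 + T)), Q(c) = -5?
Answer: -1867/9 ≈ -207.44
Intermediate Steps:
v(n, T) = 1/(9 + √T)
392*v(Q(6), 0) + (-3 - 1*248) = 392/(9 + √0) + (-3 - 1*248) = 392/(9 + 0) + (-3 - 248) = 392/9 - 251 = -1867/9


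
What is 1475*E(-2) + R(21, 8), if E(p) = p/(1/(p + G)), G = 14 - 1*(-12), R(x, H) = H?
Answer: -70792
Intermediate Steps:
G = 26 (G = 14 + 12 = 26)
E(p) = p*(26 + p) (E(p) = p/(1/(p + 26)) = p/(1/(26 + p)) = p*(26 + p))
1475*E(-2) + R(21, 8) = 1475*(-2*(26 - 2)) + 8 = 1475*(-2*24) + 8 = 1475*(-48) + 8 = -70800 + 8 = -70792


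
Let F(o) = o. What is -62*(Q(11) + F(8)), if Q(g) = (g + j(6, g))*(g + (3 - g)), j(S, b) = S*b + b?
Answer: -16864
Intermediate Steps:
j(S, b) = b + S*b
Q(g) = 24*g (Q(g) = (g + g*(1 + 6))*(g + (3 - g)) = (g + g*7)*3 = (g + 7*g)*3 = (8*g)*3 = 24*g)
-62*(Q(11) + F(8)) = -62*(24*11 + 8) = -62*(264 + 8) = -62*272 = -16864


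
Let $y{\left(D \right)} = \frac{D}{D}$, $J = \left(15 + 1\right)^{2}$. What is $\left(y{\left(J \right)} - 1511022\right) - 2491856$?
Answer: $-4002877$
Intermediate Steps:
$J = 256$ ($J = 16^{2} = 256$)
$y{\left(D \right)} = 1$
$\left(y{\left(J \right)} - 1511022\right) - 2491856 = \left(1 - 1511022\right) - 2491856 = -1511021 - 2491856 = -4002877$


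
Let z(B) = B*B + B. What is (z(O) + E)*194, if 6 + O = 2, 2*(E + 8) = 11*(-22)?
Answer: -22698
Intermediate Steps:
E = -129 (E = -8 + (11*(-22))/2 = -8 + (1/2)*(-242) = -8 - 121 = -129)
O = -4 (O = -6 + 2 = -4)
z(B) = B + B**2 (z(B) = B**2 + B = B + B**2)
(z(O) + E)*194 = (-4*(1 - 4) - 129)*194 = (-4*(-3) - 129)*194 = (12 - 129)*194 = -117*194 = -22698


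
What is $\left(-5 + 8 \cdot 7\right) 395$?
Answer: $20145$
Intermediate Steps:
$\left(-5 + 8 \cdot 7\right) 395 = \left(-5 + 56\right) 395 = 51 \cdot 395 = 20145$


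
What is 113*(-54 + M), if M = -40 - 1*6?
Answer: -11300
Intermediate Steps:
M = -46 (M = -40 - 6 = -46)
113*(-54 + M) = 113*(-54 - 46) = 113*(-100) = -11300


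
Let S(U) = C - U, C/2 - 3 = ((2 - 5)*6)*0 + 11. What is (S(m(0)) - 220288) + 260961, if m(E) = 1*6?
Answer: 40695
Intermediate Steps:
m(E) = 6
C = 28 (C = 6 + 2*(((2 - 5)*6)*0 + 11) = 6 + 2*(-3*6*0 + 11) = 6 + 2*(-18*0 + 11) = 6 + 2*(0 + 11) = 6 + 2*11 = 6 + 22 = 28)
S(U) = 28 - U
(S(m(0)) - 220288) + 260961 = ((28 - 1*6) - 220288) + 260961 = ((28 - 6) - 220288) + 260961 = (22 - 220288) + 260961 = -220266 + 260961 = 40695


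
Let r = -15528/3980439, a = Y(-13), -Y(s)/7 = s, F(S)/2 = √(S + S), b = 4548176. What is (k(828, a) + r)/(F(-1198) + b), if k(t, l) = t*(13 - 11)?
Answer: 624577459624672/1715395474161998955 - 549299288*I*√599/1715395474161998955 ≈ 0.0003641 - 7.8371e-9*I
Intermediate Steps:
F(S) = 2*√2*√S (F(S) = 2*√(S + S) = 2*√(2*S) = 2*(√2*√S) = 2*√2*√S)
Y(s) = -7*s
a = 91 (a = -7*(-13) = 91)
k(t, l) = 2*t (k(t, l) = t*2 = 2*t)
r = -5176/1326813 (r = -15528*1/3980439 = -5176/1326813 ≈ -0.0039011)
(k(828, a) + r)/(F(-1198) + b) = (2*828 - 5176/1326813)/(2*√2*√(-1198) + 4548176) = (1656 - 5176/1326813)/(2*√2*(I*√1198) + 4548176) = 2197197152/(1326813*(4*I*√599 + 4548176)) = 2197197152/(1326813*(4548176 + 4*I*√599))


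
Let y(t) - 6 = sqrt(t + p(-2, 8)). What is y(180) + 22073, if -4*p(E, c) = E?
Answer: 22079 + 19*sqrt(2)/2 ≈ 22092.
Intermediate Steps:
p(E, c) = -E/4
y(t) = 6 + sqrt(1/2 + t) (y(t) = 6 + sqrt(t - 1/4*(-2)) = 6 + sqrt(t + 1/2) = 6 + sqrt(1/2 + t))
y(180) + 22073 = (6 + sqrt(2 + 4*180)/2) + 22073 = (6 + sqrt(2 + 720)/2) + 22073 = (6 + sqrt(722)/2) + 22073 = (6 + (19*sqrt(2))/2) + 22073 = (6 + 19*sqrt(2)/2) + 22073 = 22079 + 19*sqrt(2)/2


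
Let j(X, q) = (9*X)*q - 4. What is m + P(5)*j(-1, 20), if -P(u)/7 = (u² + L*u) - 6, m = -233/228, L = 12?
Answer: 23199223/228 ≈ 1.0175e+5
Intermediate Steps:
j(X, q) = -4 + 9*X*q (j(X, q) = 9*X*q - 4 = -4 + 9*X*q)
m = -233/228 (m = -233*1/228 = -233/228 ≈ -1.0219)
P(u) = 42 - 84*u - 7*u² (P(u) = -7*((u² + 12*u) - 6) = -7*(-6 + u² + 12*u) = 42 - 84*u - 7*u²)
m + P(5)*j(-1, 20) = -233/228 + (42 - 84*5 - 7*5²)*(-4 + 9*(-1)*20) = -233/228 + (42 - 420 - 7*25)*(-4 - 180) = -233/228 + (42 - 420 - 175)*(-184) = -233/228 - 553*(-184) = -233/228 + 101752 = 23199223/228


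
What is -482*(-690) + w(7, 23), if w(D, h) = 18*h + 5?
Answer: 332999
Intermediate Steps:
w(D, h) = 5 + 18*h
-482*(-690) + w(7, 23) = -482*(-690) + (5 + 18*23) = 332580 + (5 + 414) = 332580 + 419 = 332999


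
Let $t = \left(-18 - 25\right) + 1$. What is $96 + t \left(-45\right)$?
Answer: $1986$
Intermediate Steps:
$t = -42$ ($t = -43 + 1 = -42$)
$96 + t \left(-45\right) = 96 - -1890 = 96 + 1890 = 1986$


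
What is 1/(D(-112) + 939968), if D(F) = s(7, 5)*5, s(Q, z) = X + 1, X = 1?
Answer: 1/939978 ≈ 1.0639e-6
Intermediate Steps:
s(Q, z) = 2 (s(Q, z) = 1 + 1 = 2)
D(F) = 10 (D(F) = 2*5 = 10)
1/(D(-112) + 939968) = 1/(10 + 939968) = 1/939978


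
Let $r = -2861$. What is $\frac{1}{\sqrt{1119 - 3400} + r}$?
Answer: $- \frac{2861}{8187602} - \frac{i \sqrt{2281}}{8187602} \approx -0.00034943 - 5.8332 \cdot 10^{-6} i$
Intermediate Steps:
$\frac{1}{\sqrt{1119 - 3400} + r} = \frac{1}{\sqrt{1119 - 3400} - 2861} = \frac{1}{\sqrt{-2281} - 2861} = \frac{1}{i \sqrt{2281} - 2861} = \frac{1}{-2861 + i \sqrt{2281}}$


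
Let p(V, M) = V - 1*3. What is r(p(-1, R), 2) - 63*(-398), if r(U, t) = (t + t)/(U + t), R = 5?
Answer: 25072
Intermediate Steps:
p(V, M) = -3 + V (p(V, M) = V - 3 = -3 + V)
r(U, t) = 2*t/(U + t) (r(U, t) = (2*t)/(U + t) = 2*t/(U + t))
r(p(-1, R), 2) - 63*(-398) = 2*2/((-3 - 1) + 2) - 63*(-398) = 2*2/(-4 + 2) + 25074 = 2*2/(-2) + 25074 = 2*2*(-½) + 25074 = -2 + 25074 = 25072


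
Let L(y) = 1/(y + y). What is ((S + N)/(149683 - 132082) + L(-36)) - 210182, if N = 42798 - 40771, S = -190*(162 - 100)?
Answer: -88786161107/422424 ≈ -2.1018e+5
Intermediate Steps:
L(y) = 1/(2*y)
S = -11780 (S = -190*62 = -11780)
N = 2027
((S + N)/(149683 - 132082) + L(-36)) - 210182 = ((-11780 + 2027)/(149683 - 132082) + (½)/(-36)) - 210182 = (-9753/17601 + (½)*(-1/36)) - 210182 = (-9753*1/17601 - 1/72) - 210182 = (-3251/5867 - 1/72) - 210182 = -239939/422424 - 210182 = -88786161107/422424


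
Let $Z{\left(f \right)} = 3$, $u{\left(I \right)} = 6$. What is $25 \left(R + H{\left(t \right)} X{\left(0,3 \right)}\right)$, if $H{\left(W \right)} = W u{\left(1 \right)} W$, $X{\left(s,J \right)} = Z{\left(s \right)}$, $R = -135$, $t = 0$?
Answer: $-3375$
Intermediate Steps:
$X{\left(s,J \right)} = 3$
$H{\left(W \right)} = 6 W^{2}$ ($H{\left(W \right)} = W 6 W = 6 W W = 6 W^{2}$)
$25 \left(R + H{\left(t \right)} X{\left(0,3 \right)}\right) = 25 \left(-135 + 6 \cdot 0^{2} \cdot 3\right) = 25 \left(-135 + 6 \cdot 0 \cdot 3\right) = 25 \left(-135 + 0 \cdot 3\right) = 25 \left(-135 + 0\right) = 25 \left(-135\right) = -3375$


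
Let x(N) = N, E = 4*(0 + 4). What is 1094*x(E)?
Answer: 17504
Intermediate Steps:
E = 16 (E = 4*4 = 16)
1094*x(E) = 1094*16 = 17504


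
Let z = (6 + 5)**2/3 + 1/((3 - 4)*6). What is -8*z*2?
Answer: -1928/3 ≈ -642.67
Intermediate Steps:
z = 241/6 (z = 11**2*(1/3) + (1/6)/(-1) = 121*(1/3) - 1*1/6 = 121/3 - 1/6 = 241/6 ≈ 40.167)
-8*z*2 = -8*241/6*2 = -964/3*2 = -1928/3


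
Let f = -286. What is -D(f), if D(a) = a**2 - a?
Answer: -82082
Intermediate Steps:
-D(f) = -(-286)*(-1 - 286) = -(-286)*(-287) = -1*82082 = -82082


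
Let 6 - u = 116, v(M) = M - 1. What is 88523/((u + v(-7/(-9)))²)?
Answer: 7170363/984064 ≈ 7.2865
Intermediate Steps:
v(M) = -1 + M
u = -110 (u = 6 - 1*116 = 6 - 116 = -110)
88523/((u + v(-7/(-9)))²) = 88523/((-110 + (-1 - 7/(-9)))²) = 88523/((-110 + (-1 - 7*(-⅑)))²) = 88523/((-110 + (-1 + 7/9))²) = 88523/((-110 - 2/9)²) = 88523/((-992/9)²) = 88523/(984064/81) = 88523*(81/984064) = 7170363/984064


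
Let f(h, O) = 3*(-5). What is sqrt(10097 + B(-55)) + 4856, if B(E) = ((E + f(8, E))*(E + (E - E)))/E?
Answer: 4856 + sqrt(10027) ≈ 4956.1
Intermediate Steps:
f(h, O) = -15
B(E) = -15 + E (B(E) = ((E - 15)*(E + (E - E)))/E = ((-15 + E)*(E + 0))/E = ((-15 + E)*E)/E = (E*(-15 + E))/E = -15 + E)
sqrt(10097 + B(-55)) + 4856 = sqrt(10097 + (-15 - 55)) + 4856 = sqrt(10097 - 70) + 4856 = sqrt(10027) + 4856 = 4856 + sqrt(10027)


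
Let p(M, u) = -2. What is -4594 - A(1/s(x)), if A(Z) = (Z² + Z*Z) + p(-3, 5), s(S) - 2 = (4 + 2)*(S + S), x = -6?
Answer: -11250401/2450 ≈ -4592.0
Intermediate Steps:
s(S) = 2 + 12*S (s(S) = 2 + (4 + 2)*(S + S) = 2 + 6*(2*S) = 2 + 12*S)
A(Z) = -2 + 2*Z² (A(Z) = (Z² + Z*Z) - 2 = (Z² + Z²) - 2 = 2*Z² - 2 = -2 + 2*Z²)
-4594 - A(1/s(x)) = -4594 - (-2 + 2*(1/(2 + 12*(-6)))²) = -4594 - (-2 + 2*(1/(2 - 72))²) = -4594 - (-2 + 2*(1/(-70))²) = -4594 - (-2 + 2*(-1/70)²) = -4594 - (-2 + 2*(1/4900)) = -4594 - (-2 + 1/2450) = -4594 - 1*(-4899/2450) = -4594 + 4899/2450 = -11250401/2450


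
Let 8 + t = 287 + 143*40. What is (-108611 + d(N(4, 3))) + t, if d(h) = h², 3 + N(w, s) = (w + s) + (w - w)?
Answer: -102596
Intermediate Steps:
N(w, s) = -3 + s + w (N(w, s) = -3 + ((w + s) + (w - w)) = -3 + ((s + w) + 0) = -3 + (s + w) = -3 + s + w)
t = 5999 (t = -8 + (287 + 143*40) = -8 + (287 + 5720) = -8 + 6007 = 5999)
(-108611 + d(N(4, 3))) + t = (-108611 + (-3 + 3 + 4)²) + 5999 = (-108611 + 4²) + 5999 = (-108611 + 16) + 5999 = -108595 + 5999 = -102596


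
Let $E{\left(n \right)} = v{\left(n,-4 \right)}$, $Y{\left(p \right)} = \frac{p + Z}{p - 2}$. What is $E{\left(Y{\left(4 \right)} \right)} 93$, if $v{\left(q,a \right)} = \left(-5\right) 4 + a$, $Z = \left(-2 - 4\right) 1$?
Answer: $-2232$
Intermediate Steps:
$Z = -6$ ($Z = \left(-2 - 4\right) 1 = \left(-6\right) 1 = -6$)
$v{\left(q,a \right)} = -20 + a$
$Y{\left(p \right)} = \frac{-6 + p}{-2 + p}$ ($Y{\left(p \right)} = \frac{p - 6}{p - 2} = \frac{-6 + p}{-2 + p}$)
$E{\left(n \right)} = -24$ ($E{\left(n \right)} = -20 - 4 = -24$)
$E{\left(Y{\left(4 \right)} \right)} 93 = \left(-24\right) 93 = -2232$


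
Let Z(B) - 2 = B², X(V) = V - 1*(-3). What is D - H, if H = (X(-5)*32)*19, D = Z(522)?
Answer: 273702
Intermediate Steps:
X(V) = 3 + V (X(V) = V + 3 = 3 + V)
Z(B) = 2 + B²
D = 272486 (D = 2 + 522² = 2 + 272484 = 272486)
H = -1216 (H = ((3 - 5)*32)*19 = -2*32*19 = -64*19 = -1216)
D - H = 272486 - 1*(-1216) = 272486 + 1216 = 273702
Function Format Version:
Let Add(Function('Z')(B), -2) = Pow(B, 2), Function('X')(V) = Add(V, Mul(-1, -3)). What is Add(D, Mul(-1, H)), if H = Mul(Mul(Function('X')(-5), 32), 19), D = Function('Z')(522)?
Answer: 273702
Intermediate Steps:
Function('X')(V) = Add(3, V) (Function('X')(V) = Add(V, 3) = Add(3, V))
Function('Z')(B) = Add(2, Pow(B, 2))
D = 272486 (D = Add(2, Pow(522, 2)) = Add(2, 272484) = 272486)
H = -1216 (H = Mul(Mul(Add(3, -5), 32), 19) = Mul(Mul(-2, 32), 19) = Mul(-64, 19) = -1216)
Add(D, Mul(-1, H)) = Add(272486, Mul(-1, -1216)) = Add(272486, 1216) = 273702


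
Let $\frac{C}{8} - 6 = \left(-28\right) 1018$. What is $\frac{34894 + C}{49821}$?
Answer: $- \frac{193090}{49821} \approx -3.8757$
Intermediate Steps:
$C = -227984$ ($C = 48 + 8 \left(\left(-28\right) 1018\right) = 48 + 8 \left(-28504\right) = 48 - 228032 = -227984$)
$\frac{34894 + C}{49821} = \frac{34894 - 227984}{49821} = \left(-193090\right) \frac{1}{49821} = - \frac{193090}{49821}$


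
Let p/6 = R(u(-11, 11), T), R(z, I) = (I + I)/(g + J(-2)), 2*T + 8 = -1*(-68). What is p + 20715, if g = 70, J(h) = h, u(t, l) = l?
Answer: 352245/17 ≈ 20720.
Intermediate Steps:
T = 30 (T = -4 + (-1*(-68))/2 = -4 + (½)*68 = -4 + 34 = 30)
R(z, I) = I/34 (R(z, I) = (I + I)/(70 - 2) = (2*I)/68 = (2*I)*(1/68) = I/34)
p = 90/17 (p = 6*((1/34)*30) = 6*(15/17) = 90/17 ≈ 5.2941)
p + 20715 = 90/17 + 20715 = 352245/17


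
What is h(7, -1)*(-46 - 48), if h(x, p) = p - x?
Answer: 752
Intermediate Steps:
h(7, -1)*(-46 - 48) = (-1 - 1*7)*(-46 - 48) = (-1 - 7)*(-94) = -8*(-94) = 752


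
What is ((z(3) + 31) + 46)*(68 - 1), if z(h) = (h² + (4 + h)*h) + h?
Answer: 7370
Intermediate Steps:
z(h) = h + h² + h*(4 + h) (z(h) = (h² + h*(4 + h)) + h = h + h² + h*(4 + h))
((z(3) + 31) + 46)*(68 - 1) = ((3*(5 + 2*3) + 31) + 46)*(68 - 1) = ((3*(5 + 6) + 31) + 46)*67 = ((3*11 + 31) + 46)*67 = ((33 + 31) + 46)*67 = (64 + 46)*67 = 110*67 = 7370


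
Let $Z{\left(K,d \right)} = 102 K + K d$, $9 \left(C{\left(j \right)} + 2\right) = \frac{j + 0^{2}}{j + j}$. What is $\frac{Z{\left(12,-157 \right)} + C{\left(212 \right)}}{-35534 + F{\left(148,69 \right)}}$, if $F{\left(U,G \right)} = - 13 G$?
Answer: $\frac{11915}{655758} \approx 0.01817$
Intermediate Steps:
$C{\left(j \right)} = - \frac{35}{18}$ ($C{\left(j \right)} = -2 + \frac{\left(j + 0^{2}\right) \frac{1}{j + j}}{9} = -2 + \frac{\left(j + 0\right) \frac{1}{2 j}}{9} = -2 + \frac{j \frac{1}{2 j}}{9} = -2 + \frac{1}{9} \cdot \frac{1}{2} = -2 + \frac{1}{18} = - \frac{35}{18}$)
$\frac{Z{\left(12,-157 \right)} + C{\left(212 \right)}}{-35534 + F{\left(148,69 \right)}} = \frac{12 \left(102 - 157\right) - \frac{35}{18}}{-35534 - 897} = \frac{12 \left(-55\right) - \frac{35}{18}}{-35534 - 897} = \frac{-660 - \frac{35}{18}}{-36431} = \left(- \frac{11915}{18}\right) \left(- \frac{1}{36431}\right) = \frac{11915}{655758}$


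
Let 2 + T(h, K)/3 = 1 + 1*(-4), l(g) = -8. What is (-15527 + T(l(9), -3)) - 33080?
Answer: -48622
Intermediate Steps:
T(h, K) = -15 (T(h, K) = -6 + 3*(1 + 1*(-4)) = -6 + 3*(1 - 4) = -6 + 3*(-3) = -6 - 9 = -15)
(-15527 + T(l(9), -3)) - 33080 = (-15527 - 15) - 33080 = -15542 - 33080 = -48622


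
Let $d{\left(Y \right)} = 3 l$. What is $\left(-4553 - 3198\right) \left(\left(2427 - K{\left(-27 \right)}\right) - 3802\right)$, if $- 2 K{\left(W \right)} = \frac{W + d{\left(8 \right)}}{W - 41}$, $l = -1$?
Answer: $\frac{724602235}{68} \approx 1.0656 \cdot 10^{7}$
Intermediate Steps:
$d{\left(Y \right)} = -3$ ($d{\left(Y \right)} = 3 \left(-1\right) = -3$)
$K{\left(W \right)} = - \frac{-3 + W}{2 \left(-41 + W\right)}$ ($K{\left(W \right)} = - \frac{\left(W - 3\right) \frac{1}{W - 41}}{2} = - \frac{\left(-3 + W\right) \frac{1}{-41 + W}}{2} = - \frac{\frac{1}{-41 + W} \left(-3 + W\right)}{2} = - \frac{-3 + W}{2 \left(-41 + W\right)}$)
$\left(-4553 - 3198\right) \left(\left(2427 - K{\left(-27 \right)}\right) - 3802\right) = \left(-4553 - 3198\right) \left(\left(2427 - \frac{3 - -27}{2 \left(-41 - 27\right)}\right) - 3802\right) = - 7751 \left(\left(2427 - \frac{3 + 27}{2 \left(-68\right)}\right) - 3802\right) = - 7751 \left(\left(2427 - \frac{1}{2} \left(- \frac{1}{68}\right) 30\right) - 3802\right) = - 7751 \left(\left(2427 - - \frac{15}{68}\right) - 3802\right) = - 7751 \left(\left(2427 + \frac{15}{68}\right) - 3802\right) = - 7751 \left(\frac{165051}{68} - 3802\right) = \left(-7751\right) \left(- \frac{93485}{68}\right) = \frac{724602235}{68}$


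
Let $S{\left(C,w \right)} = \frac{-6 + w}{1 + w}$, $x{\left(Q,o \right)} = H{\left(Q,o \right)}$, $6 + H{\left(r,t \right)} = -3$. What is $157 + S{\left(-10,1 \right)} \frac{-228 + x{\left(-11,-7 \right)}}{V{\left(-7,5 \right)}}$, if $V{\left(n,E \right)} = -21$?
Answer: $\frac{1803}{14} \approx 128.79$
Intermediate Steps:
$H{\left(r,t \right)} = -9$ ($H{\left(r,t \right)} = -6 - 3 = -9$)
$x{\left(Q,o \right)} = -9$
$S{\left(C,w \right)} = \frac{-6 + w}{1 + w}$
$157 + S{\left(-10,1 \right)} \frac{-228 + x{\left(-11,-7 \right)}}{V{\left(-7,5 \right)}} = 157 + \frac{-6 + 1}{1 + 1} \frac{-228 - 9}{-21} = 157 + \frac{1}{2} \left(-5\right) \left(\left(-237\right) \left(- \frac{1}{21}\right)\right) = 157 + \frac{1}{2} \left(-5\right) \frac{79}{7} = 157 - \frac{395}{14} = \frac{1803}{14}$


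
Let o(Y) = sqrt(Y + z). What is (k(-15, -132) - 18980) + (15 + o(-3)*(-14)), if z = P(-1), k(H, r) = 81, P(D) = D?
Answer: -18884 - 28*I ≈ -18884.0 - 28.0*I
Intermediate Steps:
z = -1
o(Y) = sqrt(-1 + Y) (o(Y) = sqrt(Y - 1) = sqrt(-1 + Y))
(k(-15, -132) - 18980) + (15 + o(-3)*(-14)) = (81 - 18980) + (15 + sqrt(-1 - 3)*(-14)) = -18899 + (15 + sqrt(-4)*(-14)) = -18899 + (15 + (2*I)*(-14)) = -18899 + (15 - 28*I) = -18884 - 28*I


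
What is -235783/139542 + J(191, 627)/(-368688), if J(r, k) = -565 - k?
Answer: -903791965/535911051 ≈ -1.6865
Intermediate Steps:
-235783/139542 + J(191, 627)/(-368688) = -235783/139542 + (-565 - 1*627)/(-368688) = -235783*1/139542 + (-565 - 627)*(-1/368688) = -235783/139542 - 1192*(-1/368688) = -235783/139542 + 149/46086 = -903791965/535911051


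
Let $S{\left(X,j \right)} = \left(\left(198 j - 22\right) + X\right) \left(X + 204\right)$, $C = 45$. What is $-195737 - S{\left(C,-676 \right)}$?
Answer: $33126688$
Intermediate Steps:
$S{\left(X,j \right)} = \left(204 + X\right) \left(-22 + X + 198 j\right)$ ($S{\left(X,j \right)} = \left(\left(-22 + 198 j\right) + X\right) \left(204 + X\right) = \left(-22 + X + 198 j\right) \left(204 + X\right) = \left(204 + X\right) \left(-22 + X + 198 j\right)$)
$-195737 - S{\left(C,-676 \right)} = -195737 - \left(-4488 + 45^{2} + 182 \cdot 45 + 40392 \left(-676\right) + 198 \cdot 45 \left(-676\right)\right) = -195737 - \left(-4488 + 2025 + 8190 - 27304992 - 6023160\right) = -195737 - -33322425 = -195737 + 33322425 = 33126688$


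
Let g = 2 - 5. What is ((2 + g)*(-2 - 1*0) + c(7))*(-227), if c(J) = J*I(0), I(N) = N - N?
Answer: -454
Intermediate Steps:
g = -3
I(N) = 0
c(J) = 0 (c(J) = J*0 = 0)
((2 + g)*(-2 - 1*0) + c(7))*(-227) = ((2 - 3)*(-2 - 1*0) + 0)*(-227) = (-(-2 + 0) + 0)*(-227) = (-1*(-2) + 0)*(-227) = (2 + 0)*(-227) = 2*(-227) = -454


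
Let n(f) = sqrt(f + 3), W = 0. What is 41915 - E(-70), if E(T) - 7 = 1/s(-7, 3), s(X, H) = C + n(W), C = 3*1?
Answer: 83815/2 + sqrt(3)/6 ≈ 41908.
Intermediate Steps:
n(f) = sqrt(3 + f)
C = 3
s(X, H) = 3 + sqrt(3) (s(X, H) = 3 + sqrt(3 + 0) = 3 + sqrt(3))
E(T) = 7 + 1/(3 + sqrt(3))
41915 - E(-70) = 41915 - (15/2 - sqrt(3)/6) = 41915 + (-15/2 + sqrt(3)/6) = 83815/2 + sqrt(3)/6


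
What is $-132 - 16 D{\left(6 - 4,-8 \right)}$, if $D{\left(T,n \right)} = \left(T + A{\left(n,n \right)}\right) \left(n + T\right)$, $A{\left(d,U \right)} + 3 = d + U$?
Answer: $-1764$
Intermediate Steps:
$A{\left(d,U \right)} = -3 + U + d$ ($A{\left(d,U \right)} = -3 + \left(d + U\right) = -3 + \left(U + d\right) = -3 + U + d$)
$D{\left(T,n \right)} = \left(T + n\right) \left(-3 + T + 2 n\right)$ ($D{\left(T,n \right)} = \left(T + \left(-3 + n + n\right)\right) \left(n + T\right) = \left(T + \left(-3 + 2 n\right)\right) \left(T + n\right) = \left(-3 + T + 2 n\right) \left(T + n\right) = \left(T + n\right) \left(-3 + T + 2 n\right)$)
$-132 - 16 D{\left(6 - 4,-8 \right)} = -132 - 16 \left(\left(6 - 4\right)^{2} + \left(6 - 4\right) \left(-8\right) + \left(6 - 4\right) \left(-3 + 2 \left(-8\right)\right) - 8 \left(-3 + 2 \left(-8\right)\right)\right) = -132 - 16 \left(2^{2} + 2 \left(-8\right) + 2 \left(-3 - 16\right) - 8 \left(-3 - 16\right)\right) = -132 - 16 \left(4 - 16 + 2 \left(-19\right) - -152\right) = -132 - 16 \left(4 - 16 - 38 + 152\right) = -132 - 1632 = -1764$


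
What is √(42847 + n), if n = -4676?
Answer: 7*√779 ≈ 195.37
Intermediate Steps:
√(42847 + n) = √(42847 - 4676) = √38171 = 7*√779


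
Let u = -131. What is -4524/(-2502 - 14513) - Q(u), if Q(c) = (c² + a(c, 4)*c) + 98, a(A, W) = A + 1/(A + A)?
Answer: -1171320567/34030 ≈ -34420.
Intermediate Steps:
a(A, W) = A + 1/(2*A)
Q(c) = 98 + c² + c*(c + 1/(2*c)) (Q(c) = (c² + (c + 1/(2*c))*c) + 98 = (c² + c*(c + 1/(2*c))) + 98 = 98 + c² + c*(c + 1/(2*c)))
-4524/(-2502 - 14513) - Q(u) = -4524/(-2502 - 14513) - (197/2 + 2*(-131)²) = -4524/(-17015) - (197/2 + 2*17161) = -4524*(-1/17015) - (197/2 + 34322) = 4524/17015 - 1*68841/2 = 4524/17015 - 68841/2 = -1171320567/34030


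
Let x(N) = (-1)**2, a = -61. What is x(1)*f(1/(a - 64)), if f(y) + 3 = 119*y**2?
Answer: -46756/15625 ≈ -2.9924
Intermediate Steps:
x(N) = 1
f(y) = -3 + 119*y**2
x(1)*f(1/(a - 64)) = 1*(-3 + 119*(1/(-61 - 64))**2) = 1*(-3 + 119*(1/(-125))**2) = 1*(-3 + 119*(-1/125)**2) = 1*(-3 + 119*(1/15625)) = 1*(-3 + 119/15625) = 1*(-46756/15625) = -46756/15625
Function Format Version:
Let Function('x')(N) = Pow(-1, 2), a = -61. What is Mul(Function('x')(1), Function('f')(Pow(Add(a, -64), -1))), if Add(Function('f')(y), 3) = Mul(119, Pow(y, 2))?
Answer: Rational(-46756, 15625) ≈ -2.9924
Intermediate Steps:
Function('x')(N) = 1
Function('f')(y) = Add(-3, Mul(119, Pow(y, 2)))
Mul(Function('x')(1), Function('f')(Pow(Add(a, -64), -1))) = Mul(1, Add(-3, Mul(119, Pow(Pow(Add(-61, -64), -1), 2)))) = Mul(1, Add(-3, Mul(119, Pow(Pow(-125, -1), 2)))) = Mul(1, Add(-3, Mul(119, Pow(Rational(-1, 125), 2)))) = Mul(1, Add(-3, Mul(119, Rational(1, 15625)))) = Mul(1, Add(-3, Rational(119, 15625))) = Mul(1, Rational(-46756, 15625)) = Rational(-46756, 15625)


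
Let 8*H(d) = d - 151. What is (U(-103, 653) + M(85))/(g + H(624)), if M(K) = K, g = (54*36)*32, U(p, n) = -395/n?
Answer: 440880/325283461 ≈ 0.0013554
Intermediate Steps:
H(d) = -151/8 + d/8 (H(d) = (d - 151)/8 = (-151 + d)/8 = -151/8 + d/8)
g = 62208 (g = 1944*32 = 62208)
(U(-103, 653) + M(85))/(g + H(624)) = (-395/653 + 85)/(62208 + (-151/8 + (⅛)*624)) = (-395*1/653 + 85)/(62208 + (-151/8 + 78)) = (-395/653 + 85)/(62208 + 473/8) = 55110/(653*(498137/8)) = (55110/653)*(8/498137) = 440880/325283461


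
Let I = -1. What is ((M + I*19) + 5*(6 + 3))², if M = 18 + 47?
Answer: 8281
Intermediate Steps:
M = 65
((M + I*19) + 5*(6 + 3))² = ((65 - 1*19) + 5*(6 + 3))² = ((65 - 19) + 5*9)² = (46 + 45)² = 91² = 8281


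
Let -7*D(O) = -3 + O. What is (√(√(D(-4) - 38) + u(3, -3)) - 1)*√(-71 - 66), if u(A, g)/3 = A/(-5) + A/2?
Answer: I*√137*(-1 + √(270 + 100*I*√37)/10) ≈ -16.46 + 13.61*I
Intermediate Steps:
D(O) = 3/7 - O/7 (D(O) = -(-3 + O)/7 = 3/7 - O/7)
u(A, g) = 9*A/10 (u(A, g) = 3*(A/(-5) + A/2) = 3*(A*(-⅕) + A*(½)) = 3*(-A/5 + A/2) = 3*(3*A/10) = 9*A/10)
(√(√(D(-4) - 38) + u(3, -3)) - 1)*√(-71 - 66) = (√(√((3/7 - ⅐*(-4)) - 38) + (9/10)*3) - 1)*√(-71 - 66) = (√(√((3/7 + 4/7) - 38) + 27/10) - 1)*√(-137) = (√(√(1 - 38) + 27/10) - 1)*(I*√137) = (√(√(-37) + 27/10) - 1)*(I*√137) = (√(I*√37 + 27/10) - 1)*(I*√137) = (√(27/10 + I*√37) - 1)*(I*√137) = (-1 + √(27/10 + I*√37))*(I*√137) = I*√137*(-1 + √(27/10 + I*√37))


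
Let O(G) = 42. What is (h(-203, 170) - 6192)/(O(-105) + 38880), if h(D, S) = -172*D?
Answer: 14362/19461 ≈ 0.73799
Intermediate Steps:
(h(-203, 170) - 6192)/(O(-105) + 38880) = (-172*(-203) - 6192)/(42 + 38880) = (34916 - 6192)/38922 = 28724*(1/38922) = 14362/19461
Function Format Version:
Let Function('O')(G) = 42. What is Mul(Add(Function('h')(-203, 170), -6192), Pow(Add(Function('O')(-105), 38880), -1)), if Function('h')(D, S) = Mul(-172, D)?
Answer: Rational(14362, 19461) ≈ 0.73799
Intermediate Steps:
Mul(Add(Function('h')(-203, 170), -6192), Pow(Add(Function('O')(-105), 38880), -1)) = Mul(Add(Mul(-172, -203), -6192), Pow(Add(42, 38880), -1)) = Mul(Add(34916, -6192), Pow(38922, -1)) = Mul(28724, Rational(1, 38922)) = Rational(14362, 19461)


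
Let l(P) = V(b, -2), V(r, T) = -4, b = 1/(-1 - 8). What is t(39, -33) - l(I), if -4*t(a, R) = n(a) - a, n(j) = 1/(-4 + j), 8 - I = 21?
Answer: 481/35 ≈ 13.743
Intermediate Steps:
I = -13 (I = 8 - 1*21 = 8 - 21 = -13)
b = -⅑ (b = 1/(-9) = -⅑ ≈ -0.11111)
l(P) = -4
t(a, R) = -1/(4*(-4 + a)) + a/4 (t(a, R) = -(1/(-4 + a) - a)/4 = -1/(4*(-4 + a)) + a/4)
t(39, -33) - l(I) = (-1 + 39*(-4 + 39))/(4*(-4 + 39)) - 1*(-4) = (¼)*(-1 + 39*35)/35 + 4 = (¼)*(1/35)*(-1 + 1365) + 4 = (¼)*(1/35)*1364 + 4 = 341/35 + 4 = 481/35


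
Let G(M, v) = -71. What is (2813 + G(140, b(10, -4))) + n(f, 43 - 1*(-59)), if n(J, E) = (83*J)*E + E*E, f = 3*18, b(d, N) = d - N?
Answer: 470310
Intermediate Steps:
f = 54
n(J, E) = E² + 83*E*J (n(J, E) = 83*E*J + E² = E² + 83*E*J)
(2813 + G(140, b(10, -4))) + n(f, 43 - 1*(-59)) = (2813 - 71) + (43 - 1*(-59))*((43 - 1*(-59)) + 83*54) = 2742 + (43 + 59)*((43 + 59) + 4482) = 2742 + 102*(102 + 4482) = 2742 + 102*4584 = 2742 + 467568 = 470310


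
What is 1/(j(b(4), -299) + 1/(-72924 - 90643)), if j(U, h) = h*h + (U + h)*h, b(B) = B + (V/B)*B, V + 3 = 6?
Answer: 163567/28903761002 ≈ 5.6590e-6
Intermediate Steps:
V = 3 (V = -3 + 6 = 3)
b(B) = 3 + B (b(B) = B + (3/B)*B = B + 3 = 3 + B)
j(U, h) = h**2 + h*(U + h)
1/(j(b(4), -299) + 1/(-72924 - 90643)) = 1/(-299*((3 + 4) + 2*(-299)) + 1/(-72924 - 90643)) = 1/(-299*(7 - 598) + 1/(-163567)) = 1/(-299*(-591) - 1/163567) = 1/(176709 - 1/163567) = 1/(28903761002/163567) = 163567/28903761002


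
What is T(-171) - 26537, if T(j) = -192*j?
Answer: 6295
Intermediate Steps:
T(-171) - 26537 = -192*(-171) - 26537 = 32832 - 26537 = 6295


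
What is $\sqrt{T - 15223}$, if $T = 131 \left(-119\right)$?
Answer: $2 i \sqrt{7703} \approx 175.53 i$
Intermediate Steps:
$T = -15589$
$\sqrt{T - 15223} = \sqrt{-15589 - 15223} = \sqrt{-30812} = 2 i \sqrt{7703}$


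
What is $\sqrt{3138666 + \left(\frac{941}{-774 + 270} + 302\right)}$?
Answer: $\frac{\sqrt{22148545034}}{84} \approx 1771.7$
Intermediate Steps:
$\sqrt{3138666 + \left(\frac{941}{-774 + 270} + 302\right)} = \sqrt{3138666 + \left(\frac{941}{-504} + 302\right)} = \sqrt{3138666 + \left(941 \left(- \frac{1}{504}\right) + 302\right)} = \sqrt{3138666 + \left(- \frac{941}{504} + 302\right)} = \sqrt{3138666 + \frac{151267}{504}} = \sqrt{\frac{1582038931}{504}} = \frac{\sqrt{22148545034}}{84}$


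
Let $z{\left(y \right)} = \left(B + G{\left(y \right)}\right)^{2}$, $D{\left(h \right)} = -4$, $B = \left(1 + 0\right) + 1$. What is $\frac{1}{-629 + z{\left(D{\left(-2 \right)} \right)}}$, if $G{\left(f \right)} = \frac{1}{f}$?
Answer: $- \frac{16}{10015} \approx -0.0015976$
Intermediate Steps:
$B = 2$ ($B = 1 + 1 = 2$)
$z{\left(y \right)} = \left(2 + \frac{1}{y}\right)^{2}$
$\frac{1}{-629 + z{\left(D{\left(-2 \right)} \right)}} = \frac{1}{-629 + \frac{\left(1 + 2 \left(-4\right)\right)^{2}}{16}} = \frac{1}{-629 + \frac{\left(1 - 8\right)^{2}}{16}} = \frac{1}{-629 + \frac{\left(-7\right)^{2}}{16}} = \frac{1}{-629 + \frac{1}{16} \cdot 49} = \frac{1}{-629 + \frac{49}{16}} = \frac{1}{- \frac{10015}{16}} = - \frac{16}{10015}$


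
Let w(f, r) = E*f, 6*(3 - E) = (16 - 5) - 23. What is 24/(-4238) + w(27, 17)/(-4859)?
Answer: -344373/10296221 ≈ -0.033447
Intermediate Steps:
E = 5 (E = 3 - ((16 - 5) - 23)/6 = 3 - (11 - 23)/6 = 3 - ⅙*(-12) = 3 + 2 = 5)
w(f, r) = 5*f
24/(-4238) + w(27, 17)/(-4859) = 24/(-4238) + (5*27)/(-4859) = 24*(-1/4238) + 135*(-1/4859) = -12/2119 - 135/4859 = -344373/10296221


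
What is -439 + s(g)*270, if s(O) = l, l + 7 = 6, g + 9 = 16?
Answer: -709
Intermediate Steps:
g = 7 (g = -9 + 16 = 7)
l = -1 (l = -7 + 6 = -1)
s(O) = -1
-439 + s(g)*270 = -439 - 1*270 = -439 - 270 = -709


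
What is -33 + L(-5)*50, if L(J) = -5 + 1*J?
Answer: -533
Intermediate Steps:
L(J) = -5 + J
-33 + L(-5)*50 = -33 + (-5 - 5)*50 = -33 - 10*50 = -33 - 500 = -533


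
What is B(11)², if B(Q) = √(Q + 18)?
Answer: 29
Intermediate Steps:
B(Q) = √(18 + Q)
B(11)² = (√(18 + 11))² = (√29)² = 29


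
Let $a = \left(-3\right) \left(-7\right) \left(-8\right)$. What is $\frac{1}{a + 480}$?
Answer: $\frac{1}{312} \approx 0.0032051$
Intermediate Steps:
$a = -168$ ($a = 21 \left(-8\right) = -168$)
$\frac{1}{a + 480} = \frac{1}{-168 + 480} = \frac{1}{312}$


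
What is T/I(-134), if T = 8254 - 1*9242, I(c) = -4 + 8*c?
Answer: 247/269 ≈ 0.91822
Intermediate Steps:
T = -988 (T = 8254 - 9242 = -988)
T/I(-134) = -988/(-4 + 8*(-134)) = -988/(-4 - 1072) = -988/(-1076) = -988*(-1/1076) = 247/269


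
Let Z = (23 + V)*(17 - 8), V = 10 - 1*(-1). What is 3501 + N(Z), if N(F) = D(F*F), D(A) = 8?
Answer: 3509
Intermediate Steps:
V = 11 (V = 10 + 1 = 11)
Z = 306 (Z = (23 + 11)*(17 - 8) = 34*9 = 306)
N(F) = 8
3501 + N(Z) = 3501 + 8 = 3509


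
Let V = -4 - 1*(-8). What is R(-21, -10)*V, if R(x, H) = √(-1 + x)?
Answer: 4*I*√22 ≈ 18.762*I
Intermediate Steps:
V = 4 (V = -4 + 8 = 4)
R(-21, -10)*V = √(-1 - 21)*4 = √(-22)*4 = (I*√22)*4 = 4*I*√22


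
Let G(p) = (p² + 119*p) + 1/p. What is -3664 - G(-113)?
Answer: -337417/113 ≈ -2986.0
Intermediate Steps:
G(p) = 1/p + p² + 119*p
-3664 - G(-113) = -3664 - (1 + (-113)²*(119 - 113))/(-113) = -3664 - (-1)*(1 + 12769*6)/113 = -3664 - (-1)*(1 + 76614)/113 = -3664 - (-1)*76615/113 = -3664 - 1*(-76615/113) = -3664 + 76615/113 = -337417/113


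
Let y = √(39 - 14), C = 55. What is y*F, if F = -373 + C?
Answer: -1590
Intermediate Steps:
F = -318 (F = -373 + 55 = -318)
y = 5 (y = √25 = 5)
y*F = 5*(-318) = -1590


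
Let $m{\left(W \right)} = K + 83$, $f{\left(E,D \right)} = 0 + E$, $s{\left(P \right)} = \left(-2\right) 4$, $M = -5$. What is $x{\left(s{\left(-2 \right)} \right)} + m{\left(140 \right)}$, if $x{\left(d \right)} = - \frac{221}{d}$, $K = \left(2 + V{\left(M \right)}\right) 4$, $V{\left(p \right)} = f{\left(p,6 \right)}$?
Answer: $\frac{789}{8} \approx 98.625$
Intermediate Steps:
$s{\left(P \right)} = -8$
$f{\left(E,D \right)} = E$
$V{\left(p \right)} = p$
$K = -12$ ($K = \left(2 - 5\right) 4 = \left(-3\right) 4 = -12$)
$m{\left(W \right)} = 71$ ($m{\left(W \right)} = -12 + 83 = 71$)
$x{\left(s{\left(-2 \right)} \right)} + m{\left(140 \right)} = - \frac{221}{-8} + 71 = \left(-221\right) \left(- \frac{1}{8}\right) + 71 = \frac{221}{8} + 71 = \frac{789}{8}$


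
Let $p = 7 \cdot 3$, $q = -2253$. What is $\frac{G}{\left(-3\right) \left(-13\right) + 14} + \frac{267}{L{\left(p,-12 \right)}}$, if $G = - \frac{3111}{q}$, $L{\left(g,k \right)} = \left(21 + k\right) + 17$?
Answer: $\frac{10654363}{1034878} \approx 10.295$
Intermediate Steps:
$p = 21$
$L{\left(g,k \right)} = 38 + k$
$G = \frac{1037}{751}$ ($G = - \frac{3111}{-2253} = \left(-3111\right) \left(- \frac{1}{2253}\right) = \frac{1037}{751} \approx 1.3808$)
$\frac{G}{\left(-3\right) \left(-13\right) + 14} + \frac{267}{L{\left(p,-12 \right)}} = \frac{1037}{751 \left(\left(-3\right) \left(-13\right) + 14\right)} + \frac{267}{38 - 12} = \frac{1037}{751 \left(39 + 14\right)} + \frac{267}{26} = \frac{1037}{751 \cdot 53} + 267 \cdot \frac{1}{26} = \frac{1037}{751} \cdot \frac{1}{53} + \frac{267}{26} = \frac{1037}{39803} + \frac{267}{26} = \frac{10654363}{1034878}$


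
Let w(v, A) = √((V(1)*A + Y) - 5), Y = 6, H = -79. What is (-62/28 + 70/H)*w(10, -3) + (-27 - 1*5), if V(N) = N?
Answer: -32 - 3429*I*√2/1106 ≈ -32.0 - 4.3846*I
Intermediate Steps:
w(v, A) = √(1 + A) (w(v, A) = √((1*A + 6) - 5) = √((A + 6) - 5) = √((6 + A) - 5) = √(1 + A))
(-62/28 + 70/H)*w(10, -3) + (-27 - 1*5) = (-62/28 + 70/(-79))*√(1 - 3) + (-27 - 1*5) = (-62*1/28 + 70*(-1/79))*√(-2) + (-27 - 5) = (-31/14 - 70/79)*(I*√2) - 32 = -3429*I*√2/1106 - 32 = -32 - 3429*I*√2/1106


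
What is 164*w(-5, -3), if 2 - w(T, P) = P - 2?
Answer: 1148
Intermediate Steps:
w(T, P) = 4 - P (w(T, P) = 2 - (P - 2) = 2 - (-2 + P) = 2 + (2 - P) = 4 - P)
164*w(-5, -3) = 164*(4 - 1*(-3)) = 164*(4 + 3) = 164*7 = 1148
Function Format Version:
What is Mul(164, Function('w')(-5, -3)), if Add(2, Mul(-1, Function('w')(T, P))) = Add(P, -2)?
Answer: 1148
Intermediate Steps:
Function('w')(T, P) = Add(4, Mul(-1, P)) (Function('w')(T, P) = Add(2, Mul(-1, Add(P, -2))) = Add(2, Mul(-1, Add(-2, P))) = Add(2, Add(2, Mul(-1, P))) = Add(4, Mul(-1, P)))
Mul(164, Function('w')(-5, -3)) = Mul(164, Add(4, Mul(-1, -3))) = Mul(164, Add(4, 3)) = Mul(164, 7) = 1148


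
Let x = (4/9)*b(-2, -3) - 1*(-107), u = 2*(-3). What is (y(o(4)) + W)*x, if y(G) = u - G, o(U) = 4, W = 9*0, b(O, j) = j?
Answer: -3170/3 ≈ -1056.7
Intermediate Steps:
u = -6
W = 0
y(G) = -6 - G
x = 317/3 (x = (4/9)*(-3) - 1*(-107) = (4*(1/9))*(-3) + 107 = (4/9)*(-3) + 107 = -4/3 + 107 = 317/3 ≈ 105.67)
(y(o(4)) + W)*x = ((-6 - 1*4) + 0)*(317/3) = ((-6 - 4) + 0)*(317/3) = (-10 + 0)*(317/3) = -10*317/3 = -3170/3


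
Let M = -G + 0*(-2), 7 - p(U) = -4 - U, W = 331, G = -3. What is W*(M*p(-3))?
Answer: 7944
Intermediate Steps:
p(U) = 11 + U (p(U) = 7 - (-4 - U) = 7 + (4 + U) = 11 + U)
M = 3 (M = -1*(-3) + 0*(-2) = 3 + 0 = 3)
W*(M*p(-3)) = 331*(3*(11 - 3)) = 331*(3*8) = 331*24 = 7944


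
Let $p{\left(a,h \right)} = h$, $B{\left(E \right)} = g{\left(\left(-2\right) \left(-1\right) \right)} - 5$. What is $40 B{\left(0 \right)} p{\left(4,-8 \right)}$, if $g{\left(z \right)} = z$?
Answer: $960$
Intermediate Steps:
$B{\left(E \right)} = -3$ ($B{\left(E \right)} = \left(-2\right) \left(-1\right) - 5 = 2 - 5 = -3$)
$40 B{\left(0 \right)} p{\left(4,-8 \right)} = 40 \left(-3\right) \left(-8\right) = \left(-120\right) \left(-8\right) = 960$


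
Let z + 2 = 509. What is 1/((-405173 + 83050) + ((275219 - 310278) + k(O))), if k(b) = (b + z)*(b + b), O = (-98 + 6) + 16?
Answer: -1/422694 ≈ -2.3658e-6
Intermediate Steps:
z = 507 (z = -2 + 509 = 507)
O = -76 (O = -92 + 16 = -76)
k(b) = 2*b*(507 + b) (k(b) = (b + 507)*(b + b) = (507 + b)*(2*b) = 2*b*(507 + b))
1/((-405173 + 83050) + ((275219 - 310278) + k(O))) = 1/((-405173 + 83050) + ((275219 - 310278) + 2*(-76)*(507 - 76))) = 1/(-322123 + (-35059 + 2*(-76)*431)) = 1/(-322123 + (-35059 - 65512)) = 1/(-322123 - 100571) = 1/(-422694) = -1/422694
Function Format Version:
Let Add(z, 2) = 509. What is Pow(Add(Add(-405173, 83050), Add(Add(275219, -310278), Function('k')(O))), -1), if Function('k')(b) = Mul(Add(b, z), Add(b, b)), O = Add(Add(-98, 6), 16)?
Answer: Rational(-1, 422694) ≈ -2.3658e-6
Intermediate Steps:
z = 507 (z = Add(-2, 509) = 507)
O = -76 (O = Add(-92, 16) = -76)
Function('k')(b) = Mul(2, b, Add(507, b)) (Function('k')(b) = Mul(Add(b, 507), Add(b, b)) = Mul(Add(507, b), Mul(2, b)) = Mul(2, b, Add(507, b)))
Pow(Add(Add(-405173, 83050), Add(Add(275219, -310278), Function('k')(O))), -1) = Pow(Add(Add(-405173, 83050), Add(Add(275219, -310278), Mul(2, -76, Add(507, -76)))), -1) = Pow(Add(-322123, Add(-35059, Mul(2, -76, 431))), -1) = Pow(Add(-322123, Add(-35059, -65512)), -1) = Pow(Add(-322123, -100571), -1) = Pow(-422694, -1) = Rational(-1, 422694)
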